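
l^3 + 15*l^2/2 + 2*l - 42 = (l - 2)*(l + 7/2)*(l + 6)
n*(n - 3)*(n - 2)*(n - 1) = n^4 - 6*n^3 + 11*n^2 - 6*n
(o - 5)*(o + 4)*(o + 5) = o^3 + 4*o^2 - 25*o - 100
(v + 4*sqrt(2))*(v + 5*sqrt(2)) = v^2 + 9*sqrt(2)*v + 40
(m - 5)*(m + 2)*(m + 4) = m^3 + m^2 - 22*m - 40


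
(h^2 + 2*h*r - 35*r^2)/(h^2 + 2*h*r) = (h^2 + 2*h*r - 35*r^2)/(h*(h + 2*r))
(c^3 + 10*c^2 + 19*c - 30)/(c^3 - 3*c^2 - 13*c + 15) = (c^2 + 11*c + 30)/(c^2 - 2*c - 15)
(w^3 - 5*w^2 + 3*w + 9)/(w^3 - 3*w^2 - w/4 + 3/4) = 4*(w^2 - 2*w - 3)/(4*w^2 - 1)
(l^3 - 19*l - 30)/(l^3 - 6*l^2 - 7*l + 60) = (l + 2)/(l - 4)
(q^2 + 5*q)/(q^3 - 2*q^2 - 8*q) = (q + 5)/(q^2 - 2*q - 8)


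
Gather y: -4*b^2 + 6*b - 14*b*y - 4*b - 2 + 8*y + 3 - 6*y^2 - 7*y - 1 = -4*b^2 + 2*b - 6*y^2 + y*(1 - 14*b)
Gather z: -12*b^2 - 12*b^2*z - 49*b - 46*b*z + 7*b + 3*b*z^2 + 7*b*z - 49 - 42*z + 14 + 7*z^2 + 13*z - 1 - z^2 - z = -12*b^2 - 42*b + z^2*(3*b + 6) + z*(-12*b^2 - 39*b - 30) - 36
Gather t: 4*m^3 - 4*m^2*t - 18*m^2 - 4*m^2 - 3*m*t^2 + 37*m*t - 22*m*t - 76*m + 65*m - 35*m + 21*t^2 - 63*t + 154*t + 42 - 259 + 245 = 4*m^3 - 22*m^2 - 46*m + t^2*(21 - 3*m) + t*(-4*m^2 + 15*m + 91) + 28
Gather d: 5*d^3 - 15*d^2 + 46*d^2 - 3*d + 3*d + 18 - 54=5*d^3 + 31*d^2 - 36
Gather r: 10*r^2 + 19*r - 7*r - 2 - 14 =10*r^2 + 12*r - 16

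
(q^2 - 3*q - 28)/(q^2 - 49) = (q + 4)/(q + 7)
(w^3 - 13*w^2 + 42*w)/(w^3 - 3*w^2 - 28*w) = (w - 6)/(w + 4)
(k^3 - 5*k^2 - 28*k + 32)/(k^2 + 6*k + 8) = (k^2 - 9*k + 8)/(k + 2)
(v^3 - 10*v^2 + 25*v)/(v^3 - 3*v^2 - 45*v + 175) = v/(v + 7)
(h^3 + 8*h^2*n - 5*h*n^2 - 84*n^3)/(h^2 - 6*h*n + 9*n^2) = (h^2 + 11*h*n + 28*n^2)/(h - 3*n)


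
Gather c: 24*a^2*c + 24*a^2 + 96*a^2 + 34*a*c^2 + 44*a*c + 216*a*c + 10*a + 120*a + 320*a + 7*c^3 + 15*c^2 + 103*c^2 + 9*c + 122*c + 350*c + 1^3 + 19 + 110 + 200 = 120*a^2 + 450*a + 7*c^3 + c^2*(34*a + 118) + c*(24*a^2 + 260*a + 481) + 330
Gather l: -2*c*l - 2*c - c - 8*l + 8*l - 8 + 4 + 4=-2*c*l - 3*c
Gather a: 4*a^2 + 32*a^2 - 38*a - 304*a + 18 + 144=36*a^2 - 342*a + 162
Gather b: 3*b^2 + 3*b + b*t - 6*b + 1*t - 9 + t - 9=3*b^2 + b*(t - 3) + 2*t - 18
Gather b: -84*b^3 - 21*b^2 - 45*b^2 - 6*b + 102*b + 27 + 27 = -84*b^3 - 66*b^2 + 96*b + 54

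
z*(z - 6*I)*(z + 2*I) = z^3 - 4*I*z^2 + 12*z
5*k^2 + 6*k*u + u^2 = (k + u)*(5*k + u)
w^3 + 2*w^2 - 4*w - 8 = (w - 2)*(w + 2)^2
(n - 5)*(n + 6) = n^2 + n - 30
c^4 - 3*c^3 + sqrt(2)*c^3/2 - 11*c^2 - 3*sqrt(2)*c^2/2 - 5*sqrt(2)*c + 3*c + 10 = (c - 5)*(c + 2)*(c - sqrt(2)/2)*(c + sqrt(2))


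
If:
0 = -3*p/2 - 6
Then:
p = -4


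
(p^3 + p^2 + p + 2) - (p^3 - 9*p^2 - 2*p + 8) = 10*p^2 + 3*p - 6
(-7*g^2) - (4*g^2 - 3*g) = -11*g^2 + 3*g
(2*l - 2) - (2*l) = -2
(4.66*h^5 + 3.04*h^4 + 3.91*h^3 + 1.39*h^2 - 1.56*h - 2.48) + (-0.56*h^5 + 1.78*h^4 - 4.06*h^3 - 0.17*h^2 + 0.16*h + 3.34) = 4.1*h^5 + 4.82*h^4 - 0.149999999999999*h^3 + 1.22*h^2 - 1.4*h + 0.86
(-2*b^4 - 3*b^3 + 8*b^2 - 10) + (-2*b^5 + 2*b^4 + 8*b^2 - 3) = -2*b^5 - 3*b^3 + 16*b^2 - 13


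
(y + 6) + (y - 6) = 2*y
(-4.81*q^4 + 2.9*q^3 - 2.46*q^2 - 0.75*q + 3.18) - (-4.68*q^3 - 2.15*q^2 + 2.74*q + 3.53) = -4.81*q^4 + 7.58*q^3 - 0.31*q^2 - 3.49*q - 0.35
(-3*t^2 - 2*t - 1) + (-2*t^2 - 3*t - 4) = -5*t^2 - 5*t - 5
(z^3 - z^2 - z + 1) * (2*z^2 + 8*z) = 2*z^5 + 6*z^4 - 10*z^3 - 6*z^2 + 8*z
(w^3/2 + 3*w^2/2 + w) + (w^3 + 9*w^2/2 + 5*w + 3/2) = 3*w^3/2 + 6*w^2 + 6*w + 3/2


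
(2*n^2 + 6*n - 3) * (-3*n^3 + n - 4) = -6*n^5 - 18*n^4 + 11*n^3 - 2*n^2 - 27*n + 12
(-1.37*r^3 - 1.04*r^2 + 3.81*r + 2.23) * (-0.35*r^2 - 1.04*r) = 0.4795*r^5 + 1.7888*r^4 - 0.2519*r^3 - 4.7429*r^2 - 2.3192*r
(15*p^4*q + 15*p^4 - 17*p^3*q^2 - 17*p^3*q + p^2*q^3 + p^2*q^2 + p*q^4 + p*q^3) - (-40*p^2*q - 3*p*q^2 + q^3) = 15*p^4*q + 15*p^4 - 17*p^3*q^2 - 17*p^3*q + p^2*q^3 + p^2*q^2 + 40*p^2*q + p*q^4 + p*q^3 + 3*p*q^2 - q^3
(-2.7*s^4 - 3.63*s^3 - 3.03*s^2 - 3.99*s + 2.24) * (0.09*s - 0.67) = -0.243*s^5 + 1.4823*s^4 + 2.1594*s^3 + 1.671*s^2 + 2.8749*s - 1.5008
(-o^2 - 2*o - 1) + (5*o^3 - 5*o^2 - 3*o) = 5*o^3 - 6*o^2 - 5*o - 1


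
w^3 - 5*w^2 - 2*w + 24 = (w - 4)*(w - 3)*(w + 2)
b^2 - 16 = (b - 4)*(b + 4)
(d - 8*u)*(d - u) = d^2 - 9*d*u + 8*u^2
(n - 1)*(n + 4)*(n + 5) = n^3 + 8*n^2 + 11*n - 20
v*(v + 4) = v^2 + 4*v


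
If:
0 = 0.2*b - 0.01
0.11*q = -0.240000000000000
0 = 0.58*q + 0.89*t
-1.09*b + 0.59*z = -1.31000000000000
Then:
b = 0.05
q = -2.18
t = 1.42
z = -2.13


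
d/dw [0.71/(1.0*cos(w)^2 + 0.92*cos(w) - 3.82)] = (1.42*cos(w) + 0.6532)*sin(w)/(1.0*cos(w)^2 + 0.92*cos(w) - 3.82)^2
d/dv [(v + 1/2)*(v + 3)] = 2*v + 7/2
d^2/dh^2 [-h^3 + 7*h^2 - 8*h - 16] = 14 - 6*h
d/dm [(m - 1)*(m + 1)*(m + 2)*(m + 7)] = 4*m^3 + 27*m^2 + 26*m - 9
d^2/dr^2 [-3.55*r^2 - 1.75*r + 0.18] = -7.10000000000000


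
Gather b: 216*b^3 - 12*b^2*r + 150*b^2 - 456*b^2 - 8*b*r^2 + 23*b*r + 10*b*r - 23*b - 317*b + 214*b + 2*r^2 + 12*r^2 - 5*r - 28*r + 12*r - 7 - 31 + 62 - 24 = 216*b^3 + b^2*(-12*r - 306) + b*(-8*r^2 + 33*r - 126) + 14*r^2 - 21*r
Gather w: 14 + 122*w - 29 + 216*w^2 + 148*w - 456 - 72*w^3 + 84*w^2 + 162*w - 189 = -72*w^3 + 300*w^2 + 432*w - 660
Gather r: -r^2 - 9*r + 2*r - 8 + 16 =-r^2 - 7*r + 8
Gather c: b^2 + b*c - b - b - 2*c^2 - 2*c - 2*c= b^2 - 2*b - 2*c^2 + c*(b - 4)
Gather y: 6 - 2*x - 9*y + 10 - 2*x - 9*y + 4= -4*x - 18*y + 20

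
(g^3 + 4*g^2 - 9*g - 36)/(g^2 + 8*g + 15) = (g^2 + g - 12)/(g + 5)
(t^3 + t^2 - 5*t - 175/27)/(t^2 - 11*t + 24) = (t^3 + t^2 - 5*t - 175/27)/(t^2 - 11*t + 24)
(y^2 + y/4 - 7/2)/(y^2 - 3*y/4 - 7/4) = (y + 2)/(y + 1)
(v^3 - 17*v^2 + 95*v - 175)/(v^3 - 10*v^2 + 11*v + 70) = (v - 5)/(v + 2)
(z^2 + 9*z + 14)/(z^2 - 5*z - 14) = (z + 7)/(z - 7)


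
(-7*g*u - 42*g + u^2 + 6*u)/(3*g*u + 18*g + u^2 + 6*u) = (-7*g + u)/(3*g + u)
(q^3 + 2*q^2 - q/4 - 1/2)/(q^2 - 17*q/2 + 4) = (q^2 + 5*q/2 + 1)/(q - 8)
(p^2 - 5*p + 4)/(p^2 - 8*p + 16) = (p - 1)/(p - 4)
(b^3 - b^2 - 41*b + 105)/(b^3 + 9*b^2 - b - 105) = (b - 5)/(b + 5)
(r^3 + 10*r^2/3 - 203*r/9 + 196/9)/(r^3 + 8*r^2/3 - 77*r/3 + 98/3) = (r - 4/3)/(r - 2)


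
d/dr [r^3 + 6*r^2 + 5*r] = 3*r^2 + 12*r + 5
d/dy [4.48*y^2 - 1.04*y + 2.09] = 8.96*y - 1.04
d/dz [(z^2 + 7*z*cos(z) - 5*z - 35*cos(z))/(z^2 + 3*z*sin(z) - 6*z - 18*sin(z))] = (-7*z^3*sin(z) - 3*z^3*cos(z) + 80*z^2*sin(z) + 26*z^2*cos(z) - 22*z^2 - 246*z*sin(z) - 20*z*cos(z) + 231*z + 90*sin(z) - 21*sin(2*z)/2 - 210*cos(z) - 630)/((z - 6)^2*(z + 3*sin(z))^2)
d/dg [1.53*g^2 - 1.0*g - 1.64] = 3.06*g - 1.0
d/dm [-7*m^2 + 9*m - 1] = 9 - 14*m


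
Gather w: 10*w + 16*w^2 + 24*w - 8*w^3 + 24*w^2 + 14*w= -8*w^3 + 40*w^2 + 48*w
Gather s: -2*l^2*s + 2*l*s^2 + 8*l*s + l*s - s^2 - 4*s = s^2*(2*l - 1) + s*(-2*l^2 + 9*l - 4)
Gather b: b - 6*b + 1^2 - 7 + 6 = -5*b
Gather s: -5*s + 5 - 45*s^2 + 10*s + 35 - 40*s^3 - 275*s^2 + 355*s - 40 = -40*s^3 - 320*s^2 + 360*s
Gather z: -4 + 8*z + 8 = 8*z + 4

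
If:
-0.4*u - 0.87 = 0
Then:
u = -2.18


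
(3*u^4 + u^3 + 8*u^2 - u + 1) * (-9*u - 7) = -27*u^5 - 30*u^4 - 79*u^3 - 47*u^2 - 2*u - 7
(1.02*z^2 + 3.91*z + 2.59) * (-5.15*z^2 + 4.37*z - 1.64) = -5.253*z^4 - 15.6791*z^3 + 2.0754*z^2 + 4.9059*z - 4.2476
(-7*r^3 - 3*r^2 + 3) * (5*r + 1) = -35*r^4 - 22*r^3 - 3*r^2 + 15*r + 3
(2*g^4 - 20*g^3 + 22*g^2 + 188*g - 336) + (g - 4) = 2*g^4 - 20*g^3 + 22*g^2 + 189*g - 340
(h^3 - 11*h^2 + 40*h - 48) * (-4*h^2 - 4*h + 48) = -4*h^5 + 40*h^4 - 68*h^3 - 496*h^2 + 2112*h - 2304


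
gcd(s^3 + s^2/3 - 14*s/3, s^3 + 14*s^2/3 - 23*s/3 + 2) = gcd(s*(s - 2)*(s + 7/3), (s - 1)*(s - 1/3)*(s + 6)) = 1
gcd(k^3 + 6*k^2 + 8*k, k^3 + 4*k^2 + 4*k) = k^2 + 2*k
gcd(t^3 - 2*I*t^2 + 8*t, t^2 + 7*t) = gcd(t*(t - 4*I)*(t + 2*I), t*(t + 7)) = t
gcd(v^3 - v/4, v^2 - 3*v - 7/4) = v + 1/2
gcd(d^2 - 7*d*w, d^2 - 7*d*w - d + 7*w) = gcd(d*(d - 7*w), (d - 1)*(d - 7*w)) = -d + 7*w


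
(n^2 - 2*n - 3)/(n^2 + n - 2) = (n^2 - 2*n - 3)/(n^2 + n - 2)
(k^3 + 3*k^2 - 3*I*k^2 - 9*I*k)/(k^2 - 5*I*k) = (k^2 + 3*k*(1 - I) - 9*I)/(k - 5*I)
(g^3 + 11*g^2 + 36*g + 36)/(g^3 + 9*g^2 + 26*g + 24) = (g + 6)/(g + 4)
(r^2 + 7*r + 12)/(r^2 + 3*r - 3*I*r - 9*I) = (r + 4)/(r - 3*I)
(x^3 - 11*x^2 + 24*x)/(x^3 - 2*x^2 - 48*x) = (x - 3)/(x + 6)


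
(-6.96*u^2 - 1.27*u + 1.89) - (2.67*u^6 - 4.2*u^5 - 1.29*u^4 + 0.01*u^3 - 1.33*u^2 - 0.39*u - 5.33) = -2.67*u^6 + 4.2*u^5 + 1.29*u^4 - 0.01*u^3 - 5.63*u^2 - 0.88*u + 7.22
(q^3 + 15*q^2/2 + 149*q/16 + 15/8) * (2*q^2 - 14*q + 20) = 2*q^5 + q^4 - 531*q^3/8 + 187*q^2/8 + 160*q + 75/2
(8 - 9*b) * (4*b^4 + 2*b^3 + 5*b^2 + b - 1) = -36*b^5 + 14*b^4 - 29*b^3 + 31*b^2 + 17*b - 8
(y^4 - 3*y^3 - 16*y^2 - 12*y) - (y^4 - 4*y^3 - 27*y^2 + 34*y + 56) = y^3 + 11*y^2 - 46*y - 56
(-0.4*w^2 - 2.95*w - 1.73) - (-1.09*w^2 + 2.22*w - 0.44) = 0.69*w^2 - 5.17*w - 1.29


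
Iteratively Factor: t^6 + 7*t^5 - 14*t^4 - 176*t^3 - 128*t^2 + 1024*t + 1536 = (t + 2)*(t^5 + 5*t^4 - 24*t^3 - 128*t^2 + 128*t + 768) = (t + 2)*(t + 4)*(t^4 + t^3 - 28*t^2 - 16*t + 192) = (t - 4)*(t + 2)*(t + 4)*(t^3 + 5*t^2 - 8*t - 48) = (t - 4)*(t - 3)*(t + 2)*(t + 4)*(t^2 + 8*t + 16) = (t - 4)*(t - 3)*(t + 2)*(t + 4)^2*(t + 4)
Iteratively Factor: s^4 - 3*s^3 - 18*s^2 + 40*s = (s + 4)*(s^3 - 7*s^2 + 10*s) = s*(s + 4)*(s^2 - 7*s + 10) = s*(s - 5)*(s + 4)*(s - 2)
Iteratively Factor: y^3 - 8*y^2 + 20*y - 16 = (y - 4)*(y^2 - 4*y + 4) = (y - 4)*(y - 2)*(y - 2)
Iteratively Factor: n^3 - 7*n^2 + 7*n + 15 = (n + 1)*(n^2 - 8*n + 15) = (n - 5)*(n + 1)*(n - 3)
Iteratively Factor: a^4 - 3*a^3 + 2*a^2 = (a - 1)*(a^3 - 2*a^2) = a*(a - 1)*(a^2 - 2*a) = a*(a - 2)*(a - 1)*(a)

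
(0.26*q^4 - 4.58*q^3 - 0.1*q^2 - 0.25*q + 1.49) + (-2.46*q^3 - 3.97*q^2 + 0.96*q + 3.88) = 0.26*q^4 - 7.04*q^3 - 4.07*q^2 + 0.71*q + 5.37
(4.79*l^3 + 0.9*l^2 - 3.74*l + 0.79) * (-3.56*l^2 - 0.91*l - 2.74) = -17.0524*l^5 - 7.5629*l^4 - 0.6292*l^3 - 1.875*l^2 + 9.5287*l - 2.1646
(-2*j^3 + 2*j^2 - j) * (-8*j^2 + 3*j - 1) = 16*j^5 - 22*j^4 + 16*j^3 - 5*j^2 + j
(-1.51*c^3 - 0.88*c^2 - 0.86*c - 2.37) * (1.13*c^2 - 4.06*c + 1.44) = -1.7063*c^5 + 5.1362*c^4 + 0.4266*c^3 - 0.4537*c^2 + 8.3838*c - 3.4128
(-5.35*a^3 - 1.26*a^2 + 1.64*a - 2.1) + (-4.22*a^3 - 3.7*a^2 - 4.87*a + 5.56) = -9.57*a^3 - 4.96*a^2 - 3.23*a + 3.46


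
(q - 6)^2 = q^2 - 12*q + 36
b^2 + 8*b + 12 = (b + 2)*(b + 6)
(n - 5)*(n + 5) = n^2 - 25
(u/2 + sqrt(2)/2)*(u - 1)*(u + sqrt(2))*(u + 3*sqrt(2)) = u^4/2 - u^3/2 + 5*sqrt(2)*u^3/2 - 5*sqrt(2)*u^2/2 + 7*u^2 - 7*u + 3*sqrt(2)*u - 3*sqrt(2)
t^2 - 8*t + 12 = (t - 6)*(t - 2)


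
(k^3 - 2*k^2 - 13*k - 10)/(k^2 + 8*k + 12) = (k^2 - 4*k - 5)/(k + 6)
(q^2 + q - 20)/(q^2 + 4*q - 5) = (q - 4)/(q - 1)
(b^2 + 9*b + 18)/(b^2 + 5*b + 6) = (b + 6)/(b + 2)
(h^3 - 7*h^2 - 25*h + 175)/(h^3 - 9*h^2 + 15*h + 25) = (h^2 - 2*h - 35)/(h^2 - 4*h - 5)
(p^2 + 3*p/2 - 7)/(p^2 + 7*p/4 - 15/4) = 2*(2*p^2 + 3*p - 14)/(4*p^2 + 7*p - 15)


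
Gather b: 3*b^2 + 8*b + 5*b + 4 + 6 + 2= 3*b^2 + 13*b + 12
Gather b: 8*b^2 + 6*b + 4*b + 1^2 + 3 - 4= 8*b^2 + 10*b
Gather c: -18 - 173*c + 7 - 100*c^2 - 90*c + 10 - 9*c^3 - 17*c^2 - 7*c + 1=-9*c^3 - 117*c^2 - 270*c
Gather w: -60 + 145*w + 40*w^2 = 40*w^2 + 145*w - 60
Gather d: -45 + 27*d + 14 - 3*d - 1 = 24*d - 32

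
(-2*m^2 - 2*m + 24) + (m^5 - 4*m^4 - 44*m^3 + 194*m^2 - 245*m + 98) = m^5 - 4*m^4 - 44*m^3 + 192*m^2 - 247*m + 122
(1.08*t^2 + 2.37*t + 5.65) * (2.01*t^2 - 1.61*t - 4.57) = 2.1708*t^4 + 3.0249*t^3 + 2.6052*t^2 - 19.9274*t - 25.8205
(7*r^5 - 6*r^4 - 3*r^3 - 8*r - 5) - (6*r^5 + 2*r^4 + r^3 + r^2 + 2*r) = r^5 - 8*r^4 - 4*r^3 - r^2 - 10*r - 5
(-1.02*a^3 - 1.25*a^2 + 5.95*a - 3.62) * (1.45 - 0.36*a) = 0.3672*a^4 - 1.029*a^3 - 3.9545*a^2 + 9.9307*a - 5.249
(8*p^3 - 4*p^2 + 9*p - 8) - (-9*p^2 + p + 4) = 8*p^3 + 5*p^2 + 8*p - 12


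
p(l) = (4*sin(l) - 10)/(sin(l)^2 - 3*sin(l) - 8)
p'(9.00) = 0.60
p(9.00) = 0.92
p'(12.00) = -1.67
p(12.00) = 1.99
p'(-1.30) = -1.30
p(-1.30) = 3.31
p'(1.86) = 0.13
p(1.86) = 0.62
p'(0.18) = -0.80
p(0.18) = 1.09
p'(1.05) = -0.24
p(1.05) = 0.66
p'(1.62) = 0.02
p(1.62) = 0.60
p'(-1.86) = 1.37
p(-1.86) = 3.29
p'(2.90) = 0.74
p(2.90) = 1.04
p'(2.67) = 0.57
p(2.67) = 0.89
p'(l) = (-2*sin(l)*cos(l) + 3*cos(l))*(4*sin(l) - 10)/(sin(l)^2 - 3*sin(l) - 8)^2 + 4*cos(l)/(sin(l)^2 - 3*sin(l) - 8) = 2*(10*sin(l) + cos(2*l) - 32)*cos(l)/(sin(l)^2 - 3*sin(l) - 8)^2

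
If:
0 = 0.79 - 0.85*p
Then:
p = 0.93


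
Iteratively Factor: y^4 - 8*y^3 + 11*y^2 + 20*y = (y - 5)*(y^3 - 3*y^2 - 4*y) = (y - 5)*(y + 1)*(y^2 - 4*y) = y*(y - 5)*(y + 1)*(y - 4)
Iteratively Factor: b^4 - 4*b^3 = (b)*(b^3 - 4*b^2) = b^2*(b^2 - 4*b) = b^3*(b - 4)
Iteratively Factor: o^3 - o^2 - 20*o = (o + 4)*(o^2 - 5*o) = (o - 5)*(o + 4)*(o)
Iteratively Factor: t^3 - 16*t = (t - 4)*(t^2 + 4*t) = (t - 4)*(t + 4)*(t)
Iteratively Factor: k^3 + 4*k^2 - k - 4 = (k + 1)*(k^2 + 3*k - 4) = (k + 1)*(k + 4)*(k - 1)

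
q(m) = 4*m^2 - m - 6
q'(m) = 8*m - 1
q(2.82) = 22.99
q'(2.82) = 21.56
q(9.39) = 337.30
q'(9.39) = 74.12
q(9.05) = 312.56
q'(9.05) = 71.40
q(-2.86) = 29.58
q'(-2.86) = -23.88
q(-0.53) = -4.35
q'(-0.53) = -5.24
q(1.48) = 1.28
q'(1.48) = 10.84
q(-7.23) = 210.32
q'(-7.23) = -58.84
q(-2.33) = 18.05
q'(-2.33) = -19.64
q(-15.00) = 909.00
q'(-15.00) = -121.00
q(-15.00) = 909.00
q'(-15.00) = -121.00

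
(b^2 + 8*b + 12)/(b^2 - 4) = (b + 6)/(b - 2)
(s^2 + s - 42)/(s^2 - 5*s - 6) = (s + 7)/(s + 1)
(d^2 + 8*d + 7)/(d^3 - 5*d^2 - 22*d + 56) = (d^2 + 8*d + 7)/(d^3 - 5*d^2 - 22*d + 56)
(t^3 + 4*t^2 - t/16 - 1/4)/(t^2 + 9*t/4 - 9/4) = (16*t^3 + 64*t^2 - t - 4)/(4*(4*t^2 + 9*t - 9))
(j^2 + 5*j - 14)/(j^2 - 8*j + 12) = (j + 7)/(j - 6)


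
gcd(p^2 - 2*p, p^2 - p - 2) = p - 2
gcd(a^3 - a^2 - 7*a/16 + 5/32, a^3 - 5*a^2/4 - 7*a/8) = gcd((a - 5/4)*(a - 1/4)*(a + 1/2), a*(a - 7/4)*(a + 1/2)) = a + 1/2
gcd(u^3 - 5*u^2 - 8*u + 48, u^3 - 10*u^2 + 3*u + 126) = u + 3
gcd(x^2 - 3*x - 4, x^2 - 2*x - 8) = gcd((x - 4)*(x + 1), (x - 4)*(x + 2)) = x - 4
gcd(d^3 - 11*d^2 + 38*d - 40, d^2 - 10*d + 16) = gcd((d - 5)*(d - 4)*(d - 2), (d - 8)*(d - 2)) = d - 2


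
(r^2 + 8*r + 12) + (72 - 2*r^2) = -r^2 + 8*r + 84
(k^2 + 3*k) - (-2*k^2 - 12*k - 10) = 3*k^2 + 15*k + 10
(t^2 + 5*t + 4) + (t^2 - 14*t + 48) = 2*t^2 - 9*t + 52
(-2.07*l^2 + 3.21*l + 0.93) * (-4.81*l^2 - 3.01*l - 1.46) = 9.9567*l^4 - 9.2094*l^3 - 11.1132*l^2 - 7.4859*l - 1.3578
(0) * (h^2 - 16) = 0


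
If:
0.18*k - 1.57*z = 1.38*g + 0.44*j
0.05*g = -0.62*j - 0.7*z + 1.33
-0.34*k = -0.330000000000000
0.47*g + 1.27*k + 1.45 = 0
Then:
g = -5.71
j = -4.66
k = 0.97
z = 6.43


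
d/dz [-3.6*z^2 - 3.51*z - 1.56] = -7.2*z - 3.51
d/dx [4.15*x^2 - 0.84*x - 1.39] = 8.3*x - 0.84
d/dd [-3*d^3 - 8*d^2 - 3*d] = -9*d^2 - 16*d - 3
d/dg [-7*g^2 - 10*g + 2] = -14*g - 10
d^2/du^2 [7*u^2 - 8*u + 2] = 14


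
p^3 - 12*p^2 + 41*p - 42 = (p - 7)*(p - 3)*(p - 2)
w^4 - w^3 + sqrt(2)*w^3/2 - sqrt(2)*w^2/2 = w^2*(w - 1)*(w + sqrt(2)/2)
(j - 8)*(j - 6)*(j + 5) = j^3 - 9*j^2 - 22*j + 240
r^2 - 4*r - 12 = (r - 6)*(r + 2)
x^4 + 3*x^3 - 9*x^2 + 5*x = x*(x - 1)^2*(x + 5)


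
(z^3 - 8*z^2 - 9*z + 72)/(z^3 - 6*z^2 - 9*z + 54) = (z - 8)/(z - 6)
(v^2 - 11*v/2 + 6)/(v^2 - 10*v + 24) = (v - 3/2)/(v - 6)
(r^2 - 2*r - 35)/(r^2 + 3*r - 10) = (r - 7)/(r - 2)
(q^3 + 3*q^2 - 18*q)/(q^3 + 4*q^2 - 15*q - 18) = q/(q + 1)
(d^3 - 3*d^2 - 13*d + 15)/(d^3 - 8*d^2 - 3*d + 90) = (d - 1)/(d - 6)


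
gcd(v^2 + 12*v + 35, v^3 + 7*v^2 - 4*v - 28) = v + 7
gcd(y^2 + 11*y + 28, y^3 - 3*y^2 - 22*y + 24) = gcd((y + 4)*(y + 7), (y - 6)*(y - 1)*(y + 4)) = y + 4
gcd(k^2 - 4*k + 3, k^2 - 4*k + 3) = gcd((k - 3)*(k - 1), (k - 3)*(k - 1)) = k^2 - 4*k + 3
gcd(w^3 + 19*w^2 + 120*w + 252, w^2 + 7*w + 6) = w + 6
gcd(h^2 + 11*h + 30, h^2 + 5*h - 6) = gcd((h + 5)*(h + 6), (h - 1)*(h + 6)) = h + 6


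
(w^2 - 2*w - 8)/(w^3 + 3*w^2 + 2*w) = (w - 4)/(w*(w + 1))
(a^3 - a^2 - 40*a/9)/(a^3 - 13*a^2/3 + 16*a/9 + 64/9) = a*(3*a + 5)/(3*a^2 - 5*a - 8)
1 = 1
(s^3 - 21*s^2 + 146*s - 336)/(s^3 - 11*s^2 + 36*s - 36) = (s^2 - 15*s + 56)/(s^2 - 5*s + 6)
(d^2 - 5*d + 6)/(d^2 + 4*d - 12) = (d - 3)/(d + 6)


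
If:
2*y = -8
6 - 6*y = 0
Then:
No Solution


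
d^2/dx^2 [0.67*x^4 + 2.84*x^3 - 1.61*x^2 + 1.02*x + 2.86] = 8.04*x^2 + 17.04*x - 3.22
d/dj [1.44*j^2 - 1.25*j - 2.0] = 2.88*j - 1.25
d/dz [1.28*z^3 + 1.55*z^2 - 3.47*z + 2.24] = 3.84*z^2 + 3.1*z - 3.47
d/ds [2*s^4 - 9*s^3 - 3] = s^2*(8*s - 27)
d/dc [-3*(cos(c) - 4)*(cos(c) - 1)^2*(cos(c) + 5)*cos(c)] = 3*(5*cos(c)^4 - 4*cos(c)^3 - 63*cos(c)^2 + 82*cos(c) - 20)*sin(c)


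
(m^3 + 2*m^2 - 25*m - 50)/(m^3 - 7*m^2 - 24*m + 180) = (m^2 - 3*m - 10)/(m^2 - 12*m + 36)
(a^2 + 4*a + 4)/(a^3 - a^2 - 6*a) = (a + 2)/(a*(a - 3))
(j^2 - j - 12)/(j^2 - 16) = (j + 3)/(j + 4)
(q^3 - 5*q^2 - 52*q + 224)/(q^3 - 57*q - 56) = (q - 4)/(q + 1)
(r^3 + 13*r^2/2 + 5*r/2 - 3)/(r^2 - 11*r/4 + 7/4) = 2*(2*r^3 + 13*r^2 + 5*r - 6)/(4*r^2 - 11*r + 7)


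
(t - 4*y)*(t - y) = t^2 - 5*t*y + 4*y^2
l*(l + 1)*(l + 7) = l^3 + 8*l^2 + 7*l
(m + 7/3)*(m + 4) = m^2 + 19*m/3 + 28/3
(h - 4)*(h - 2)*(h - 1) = h^3 - 7*h^2 + 14*h - 8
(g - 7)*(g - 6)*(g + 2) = g^3 - 11*g^2 + 16*g + 84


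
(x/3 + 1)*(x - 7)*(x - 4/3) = x^3/3 - 16*x^2/9 - 47*x/9 + 28/3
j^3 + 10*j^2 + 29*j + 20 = (j + 1)*(j + 4)*(j + 5)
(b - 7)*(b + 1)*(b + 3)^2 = b^4 - 34*b^2 - 96*b - 63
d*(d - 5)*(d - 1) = d^3 - 6*d^2 + 5*d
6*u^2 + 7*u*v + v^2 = (u + v)*(6*u + v)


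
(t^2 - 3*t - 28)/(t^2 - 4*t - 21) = (t + 4)/(t + 3)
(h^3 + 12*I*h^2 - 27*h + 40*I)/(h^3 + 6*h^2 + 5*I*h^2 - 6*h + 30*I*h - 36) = (h^3 + 12*I*h^2 - 27*h + 40*I)/(h^3 + h^2*(6 + 5*I) + h*(-6 + 30*I) - 36)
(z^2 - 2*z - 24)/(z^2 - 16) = (z - 6)/(z - 4)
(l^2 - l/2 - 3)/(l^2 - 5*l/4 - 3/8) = 4*(-2*l^2 + l + 6)/(-8*l^2 + 10*l + 3)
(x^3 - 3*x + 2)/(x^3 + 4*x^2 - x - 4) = (x^2 + x - 2)/(x^2 + 5*x + 4)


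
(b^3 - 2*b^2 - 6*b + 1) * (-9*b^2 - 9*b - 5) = -9*b^5 + 9*b^4 + 67*b^3 + 55*b^2 + 21*b - 5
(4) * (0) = 0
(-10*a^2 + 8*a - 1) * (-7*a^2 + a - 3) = 70*a^4 - 66*a^3 + 45*a^2 - 25*a + 3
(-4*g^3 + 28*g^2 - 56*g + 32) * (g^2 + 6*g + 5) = -4*g^5 + 4*g^4 + 92*g^3 - 164*g^2 - 88*g + 160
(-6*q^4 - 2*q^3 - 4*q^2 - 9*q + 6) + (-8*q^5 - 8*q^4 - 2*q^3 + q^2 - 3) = -8*q^5 - 14*q^4 - 4*q^3 - 3*q^2 - 9*q + 3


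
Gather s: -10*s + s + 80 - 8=72 - 9*s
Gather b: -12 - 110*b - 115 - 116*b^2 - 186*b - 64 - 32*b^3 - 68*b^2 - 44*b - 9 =-32*b^3 - 184*b^2 - 340*b - 200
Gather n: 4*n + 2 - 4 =4*n - 2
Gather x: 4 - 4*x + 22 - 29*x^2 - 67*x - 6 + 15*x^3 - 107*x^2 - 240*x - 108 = 15*x^3 - 136*x^2 - 311*x - 88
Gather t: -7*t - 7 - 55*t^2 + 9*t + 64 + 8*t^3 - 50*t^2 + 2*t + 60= 8*t^3 - 105*t^2 + 4*t + 117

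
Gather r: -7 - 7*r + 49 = 42 - 7*r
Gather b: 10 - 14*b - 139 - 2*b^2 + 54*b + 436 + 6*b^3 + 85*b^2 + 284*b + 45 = 6*b^3 + 83*b^2 + 324*b + 352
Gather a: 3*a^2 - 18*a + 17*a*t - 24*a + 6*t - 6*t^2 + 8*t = 3*a^2 + a*(17*t - 42) - 6*t^2 + 14*t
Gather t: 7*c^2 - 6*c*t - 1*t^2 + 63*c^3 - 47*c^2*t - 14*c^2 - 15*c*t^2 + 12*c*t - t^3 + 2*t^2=63*c^3 - 7*c^2 - t^3 + t^2*(1 - 15*c) + t*(-47*c^2 + 6*c)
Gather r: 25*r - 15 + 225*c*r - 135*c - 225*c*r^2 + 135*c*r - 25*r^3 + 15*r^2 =-135*c - 25*r^3 + r^2*(15 - 225*c) + r*(360*c + 25) - 15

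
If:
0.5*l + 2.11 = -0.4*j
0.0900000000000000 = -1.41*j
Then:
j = -0.06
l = -4.17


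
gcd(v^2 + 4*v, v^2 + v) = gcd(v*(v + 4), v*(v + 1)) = v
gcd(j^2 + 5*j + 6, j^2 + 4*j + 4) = j + 2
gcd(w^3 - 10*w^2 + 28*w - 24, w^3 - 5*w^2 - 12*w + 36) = w^2 - 8*w + 12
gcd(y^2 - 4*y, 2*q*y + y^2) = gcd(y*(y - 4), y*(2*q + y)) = y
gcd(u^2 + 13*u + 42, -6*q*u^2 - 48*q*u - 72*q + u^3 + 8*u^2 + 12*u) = u + 6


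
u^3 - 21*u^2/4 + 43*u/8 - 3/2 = (u - 4)*(u - 3/4)*(u - 1/2)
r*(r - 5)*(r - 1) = r^3 - 6*r^2 + 5*r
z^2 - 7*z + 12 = (z - 4)*(z - 3)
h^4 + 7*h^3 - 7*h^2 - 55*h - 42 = (h - 3)*(h + 1)*(h + 2)*(h + 7)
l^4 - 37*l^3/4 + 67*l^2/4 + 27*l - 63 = (l - 6)*(l - 3)*(l - 2)*(l + 7/4)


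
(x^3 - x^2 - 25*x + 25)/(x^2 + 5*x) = x - 6 + 5/x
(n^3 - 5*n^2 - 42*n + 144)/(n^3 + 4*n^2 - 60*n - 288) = (n - 3)/(n + 6)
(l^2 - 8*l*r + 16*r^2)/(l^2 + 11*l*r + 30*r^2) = (l^2 - 8*l*r + 16*r^2)/(l^2 + 11*l*r + 30*r^2)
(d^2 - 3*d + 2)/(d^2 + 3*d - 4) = (d - 2)/(d + 4)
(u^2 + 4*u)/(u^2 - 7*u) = (u + 4)/(u - 7)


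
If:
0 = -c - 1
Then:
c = -1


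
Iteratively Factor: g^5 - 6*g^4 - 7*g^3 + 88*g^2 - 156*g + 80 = (g - 2)*(g^4 - 4*g^3 - 15*g^2 + 58*g - 40) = (g - 2)*(g + 4)*(g^3 - 8*g^2 + 17*g - 10) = (g - 2)*(g - 1)*(g + 4)*(g^2 - 7*g + 10) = (g - 5)*(g - 2)*(g - 1)*(g + 4)*(g - 2)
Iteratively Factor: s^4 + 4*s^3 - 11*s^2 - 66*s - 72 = (s + 3)*(s^3 + s^2 - 14*s - 24) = (s + 2)*(s + 3)*(s^2 - s - 12) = (s + 2)*(s + 3)^2*(s - 4)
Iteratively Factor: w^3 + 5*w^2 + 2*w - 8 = (w + 2)*(w^2 + 3*w - 4) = (w + 2)*(w + 4)*(w - 1)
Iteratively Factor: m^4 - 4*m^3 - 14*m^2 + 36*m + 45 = (m - 5)*(m^3 + m^2 - 9*m - 9) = (m - 5)*(m + 1)*(m^2 - 9) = (m - 5)*(m - 3)*(m + 1)*(m + 3)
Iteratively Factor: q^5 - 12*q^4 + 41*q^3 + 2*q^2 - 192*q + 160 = (q + 2)*(q^4 - 14*q^3 + 69*q^2 - 136*q + 80) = (q - 5)*(q + 2)*(q^3 - 9*q^2 + 24*q - 16) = (q - 5)*(q - 1)*(q + 2)*(q^2 - 8*q + 16) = (q - 5)*(q - 4)*(q - 1)*(q + 2)*(q - 4)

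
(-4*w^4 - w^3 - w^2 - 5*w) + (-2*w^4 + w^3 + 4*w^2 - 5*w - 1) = -6*w^4 + 3*w^2 - 10*w - 1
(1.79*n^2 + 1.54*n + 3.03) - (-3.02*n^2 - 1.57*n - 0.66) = 4.81*n^2 + 3.11*n + 3.69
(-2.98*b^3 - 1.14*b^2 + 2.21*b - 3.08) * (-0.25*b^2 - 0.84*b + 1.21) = 0.745*b^5 + 2.7882*b^4 - 3.2007*b^3 - 2.4658*b^2 + 5.2613*b - 3.7268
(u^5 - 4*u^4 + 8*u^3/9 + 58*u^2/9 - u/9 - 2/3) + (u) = u^5 - 4*u^4 + 8*u^3/9 + 58*u^2/9 + 8*u/9 - 2/3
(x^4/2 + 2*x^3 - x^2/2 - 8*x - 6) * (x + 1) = x^5/2 + 5*x^4/2 + 3*x^3/2 - 17*x^2/2 - 14*x - 6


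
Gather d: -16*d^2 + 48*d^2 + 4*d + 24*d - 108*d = 32*d^2 - 80*d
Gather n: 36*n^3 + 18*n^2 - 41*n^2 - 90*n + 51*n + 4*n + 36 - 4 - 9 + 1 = 36*n^3 - 23*n^2 - 35*n + 24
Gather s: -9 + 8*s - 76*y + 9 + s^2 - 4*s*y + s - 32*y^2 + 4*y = s^2 + s*(9 - 4*y) - 32*y^2 - 72*y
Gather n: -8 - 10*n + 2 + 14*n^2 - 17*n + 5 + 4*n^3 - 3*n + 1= 4*n^3 + 14*n^2 - 30*n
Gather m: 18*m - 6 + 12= 18*m + 6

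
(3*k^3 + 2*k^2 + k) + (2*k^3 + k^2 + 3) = 5*k^3 + 3*k^2 + k + 3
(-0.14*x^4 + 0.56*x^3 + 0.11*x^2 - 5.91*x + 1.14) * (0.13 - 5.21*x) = 0.7294*x^5 - 2.9358*x^4 - 0.5003*x^3 + 30.8054*x^2 - 6.7077*x + 0.1482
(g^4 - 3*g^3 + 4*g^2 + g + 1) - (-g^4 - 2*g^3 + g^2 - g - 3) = 2*g^4 - g^3 + 3*g^2 + 2*g + 4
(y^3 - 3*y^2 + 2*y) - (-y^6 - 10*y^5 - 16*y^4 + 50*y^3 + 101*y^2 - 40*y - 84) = y^6 + 10*y^5 + 16*y^4 - 49*y^3 - 104*y^2 + 42*y + 84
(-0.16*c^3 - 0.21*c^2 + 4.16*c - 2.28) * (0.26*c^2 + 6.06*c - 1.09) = -0.0416*c^5 - 1.0242*c^4 - 0.0165999999999997*c^3 + 24.8457*c^2 - 18.3512*c + 2.4852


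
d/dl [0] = 0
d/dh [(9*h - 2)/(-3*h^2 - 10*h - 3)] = (27*h^2 - 12*h - 47)/(9*h^4 + 60*h^3 + 118*h^2 + 60*h + 9)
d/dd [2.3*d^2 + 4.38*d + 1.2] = 4.6*d + 4.38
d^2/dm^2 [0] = 0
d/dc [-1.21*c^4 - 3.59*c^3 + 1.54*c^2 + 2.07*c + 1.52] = -4.84*c^3 - 10.77*c^2 + 3.08*c + 2.07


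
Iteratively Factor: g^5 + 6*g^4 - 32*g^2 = (g)*(g^4 + 6*g^3 - 32*g) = g^2*(g^3 + 6*g^2 - 32) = g^2*(g + 4)*(g^2 + 2*g - 8) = g^2*(g + 4)^2*(g - 2)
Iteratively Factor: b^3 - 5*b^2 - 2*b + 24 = (b - 3)*(b^2 - 2*b - 8) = (b - 4)*(b - 3)*(b + 2)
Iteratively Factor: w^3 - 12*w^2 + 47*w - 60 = (w - 3)*(w^2 - 9*w + 20) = (w - 5)*(w - 3)*(w - 4)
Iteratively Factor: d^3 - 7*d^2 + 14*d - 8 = (d - 4)*(d^2 - 3*d + 2) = (d - 4)*(d - 1)*(d - 2)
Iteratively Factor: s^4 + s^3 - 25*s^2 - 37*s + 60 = (s + 4)*(s^3 - 3*s^2 - 13*s + 15) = (s - 1)*(s + 4)*(s^2 - 2*s - 15) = (s - 5)*(s - 1)*(s + 4)*(s + 3)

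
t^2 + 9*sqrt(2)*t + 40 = (t + 4*sqrt(2))*(t + 5*sqrt(2))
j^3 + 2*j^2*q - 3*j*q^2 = j*(j - q)*(j + 3*q)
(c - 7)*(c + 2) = c^2 - 5*c - 14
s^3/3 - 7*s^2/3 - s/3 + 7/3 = (s/3 + 1/3)*(s - 7)*(s - 1)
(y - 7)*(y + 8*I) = y^2 - 7*y + 8*I*y - 56*I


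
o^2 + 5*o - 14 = (o - 2)*(o + 7)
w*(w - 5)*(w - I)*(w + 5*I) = w^4 - 5*w^3 + 4*I*w^3 + 5*w^2 - 20*I*w^2 - 25*w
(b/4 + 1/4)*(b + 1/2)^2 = b^3/4 + b^2/2 + 5*b/16 + 1/16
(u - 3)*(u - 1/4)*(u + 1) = u^3 - 9*u^2/4 - 5*u/2 + 3/4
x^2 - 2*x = x*(x - 2)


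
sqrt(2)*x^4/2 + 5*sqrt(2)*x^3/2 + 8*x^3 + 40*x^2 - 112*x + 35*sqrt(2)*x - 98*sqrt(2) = (x - 2)*(x + 7)*(x + 7*sqrt(2))*(sqrt(2)*x/2 + 1)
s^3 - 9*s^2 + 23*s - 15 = (s - 5)*(s - 3)*(s - 1)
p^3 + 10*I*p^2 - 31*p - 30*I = (p + 2*I)*(p + 3*I)*(p + 5*I)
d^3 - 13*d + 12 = (d - 3)*(d - 1)*(d + 4)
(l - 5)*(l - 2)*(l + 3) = l^3 - 4*l^2 - 11*l + 30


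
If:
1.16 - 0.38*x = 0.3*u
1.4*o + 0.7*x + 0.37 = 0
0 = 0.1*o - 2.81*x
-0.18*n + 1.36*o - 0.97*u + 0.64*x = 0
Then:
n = -22.89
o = -0.26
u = 3.88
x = -0.01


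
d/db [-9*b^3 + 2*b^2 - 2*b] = -27*b^2 + 4*b - 2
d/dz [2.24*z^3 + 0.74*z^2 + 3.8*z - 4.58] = 6.72*z^2 + 1.48*z + 3.8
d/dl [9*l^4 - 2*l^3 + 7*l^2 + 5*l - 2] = 36*l^3 - 6*l^2 + 14*l + 5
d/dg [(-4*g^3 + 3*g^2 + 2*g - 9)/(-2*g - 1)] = 2*(8*g^3 + 3*g^2 - 3*g - 10)/(4*g^2 + 4*g + 1)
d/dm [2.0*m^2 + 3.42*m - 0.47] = 4.0*m + 3.42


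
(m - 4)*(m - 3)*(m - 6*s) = m^3 - 6*m^2*s - 7*m^2 + 42*m*s + 12*m - 72*s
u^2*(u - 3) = u^3 - 3*u^2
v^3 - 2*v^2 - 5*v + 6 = (v - 3)*(v - 1)*(v + 2)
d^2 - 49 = (d - 7)*(d + 7)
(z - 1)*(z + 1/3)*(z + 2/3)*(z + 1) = z^4 + z^3 - 7*z^2/9 - z - 2/9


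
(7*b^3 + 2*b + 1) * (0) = 0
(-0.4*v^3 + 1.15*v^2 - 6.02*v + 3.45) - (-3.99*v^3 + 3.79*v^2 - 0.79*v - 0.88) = 3.59*v^3 - 2.64*v^2 - 5.23*v + 4.33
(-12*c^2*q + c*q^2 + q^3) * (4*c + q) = -48*c^3*q - 8*c^2*q^2 + 5*c*q^3 + q^4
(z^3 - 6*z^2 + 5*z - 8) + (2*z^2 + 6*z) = z^3 - 4*z^2 + 11*z - 8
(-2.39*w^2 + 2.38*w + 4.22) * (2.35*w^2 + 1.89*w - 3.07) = -5.6165*w^4 + 1.0759*w^3 + 21.7525*w^2 + 0.6692*w - 12.9554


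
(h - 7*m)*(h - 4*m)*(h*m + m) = h^3*m - 11*h^2*m^2 + h^2*m + 28*h*m^3 - 11*h*m^2 + 28*m^3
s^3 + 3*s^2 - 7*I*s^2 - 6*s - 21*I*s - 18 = (s + 3)*(s - 6*I)*(s - I)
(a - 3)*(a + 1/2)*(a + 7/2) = a^3 + a^2 - 41*a/4 - 21/4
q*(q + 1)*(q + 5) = q^3 + 6*q^2 + 5*q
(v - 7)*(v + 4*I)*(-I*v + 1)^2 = -v^4 + 7*v^3 - 6*I*v^3 + 9*v^2 + 42*I*v^2 - 63*v + 4*I*v - 28*I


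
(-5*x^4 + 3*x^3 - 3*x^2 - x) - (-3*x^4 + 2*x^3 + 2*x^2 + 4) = -2*x^4 + x^3 - 5*x^2 - x - 4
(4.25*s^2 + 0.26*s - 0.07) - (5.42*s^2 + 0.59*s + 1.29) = -1.17*s^2 - 0.33*s - 1.36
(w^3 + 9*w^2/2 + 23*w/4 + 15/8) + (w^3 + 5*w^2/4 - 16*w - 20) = 2*w^3 + 23*w^2/4 - 41*w/4 - 145/8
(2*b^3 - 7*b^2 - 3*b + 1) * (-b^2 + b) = -2*b^5 + 9*b^4 - 4*b^3 - 4*b^2 + b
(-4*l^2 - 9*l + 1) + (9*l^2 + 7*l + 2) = 5*l^2 - 2*l + 3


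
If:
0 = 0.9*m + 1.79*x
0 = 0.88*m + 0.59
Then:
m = -0.67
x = 0.34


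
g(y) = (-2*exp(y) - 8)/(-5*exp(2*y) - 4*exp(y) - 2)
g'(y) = (-2*exp(y) - 8)*(10*exp(2*y) + 4*exp(y))/(-5*exp(2*y) - 4*exp(y) - 2)^2 - 2*exp(y)/(-5*exp(2*y) - 4*exp(y) - 2)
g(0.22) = 0.71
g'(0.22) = -0.82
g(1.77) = 0.10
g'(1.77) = -0.13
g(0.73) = 0.38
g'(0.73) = -0.49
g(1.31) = 0.18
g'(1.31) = -0.23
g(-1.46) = 2.65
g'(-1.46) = -1.07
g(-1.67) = 2.86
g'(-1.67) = -0.95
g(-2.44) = 3.43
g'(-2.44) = -0.54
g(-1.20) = 2.35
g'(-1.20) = -1.19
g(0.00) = 0.91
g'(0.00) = -0.98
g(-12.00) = 4.00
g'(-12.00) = 0.00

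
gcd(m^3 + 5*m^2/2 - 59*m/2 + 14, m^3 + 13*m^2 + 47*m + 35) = m + 7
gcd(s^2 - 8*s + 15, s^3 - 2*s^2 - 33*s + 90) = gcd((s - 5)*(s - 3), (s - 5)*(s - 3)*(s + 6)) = s^2 - 8*s + 15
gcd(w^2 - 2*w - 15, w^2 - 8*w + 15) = w - 5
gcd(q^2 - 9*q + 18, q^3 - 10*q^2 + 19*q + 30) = q - 6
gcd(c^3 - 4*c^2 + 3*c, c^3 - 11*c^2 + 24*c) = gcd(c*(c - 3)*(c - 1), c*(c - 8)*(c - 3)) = c^2 - 3*c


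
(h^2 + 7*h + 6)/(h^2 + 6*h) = (h + 1)/h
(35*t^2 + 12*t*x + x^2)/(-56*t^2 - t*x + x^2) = (5*t + x)/(-8*t + x)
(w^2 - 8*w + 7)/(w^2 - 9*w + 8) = (w - 7)/(w - 8)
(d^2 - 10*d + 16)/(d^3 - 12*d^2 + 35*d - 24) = (d - 2)/(d^2 - 4*d + 3)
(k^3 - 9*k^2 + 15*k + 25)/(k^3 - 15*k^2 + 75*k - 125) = (k + 1)/(k - 5)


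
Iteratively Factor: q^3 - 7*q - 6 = (q + 2)*(q^2 - 2*q - 3) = (q - 3)*(q + 2)*(q + 1)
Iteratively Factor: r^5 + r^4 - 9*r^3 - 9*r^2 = (r + 1)*(r^4 - 9*r^2) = (r - 3)*(r + 1)*(r^3 + 3*r^2) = r*(r - 3)*(r + 1)*(r^2 + 3*r) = r^2*(r - 3)*(r + 1)*(r + 3)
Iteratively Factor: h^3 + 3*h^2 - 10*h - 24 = (h + 4)*(h^2 - h - 6) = (h - 3)*(h + 4)*(h + 2)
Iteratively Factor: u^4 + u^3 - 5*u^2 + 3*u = (u)*(u^3 + u^2 - 5*u + 3) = u*(u - 1)*(u^2 + 2*u - 3) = u*(u - 1)^2*(u + 3)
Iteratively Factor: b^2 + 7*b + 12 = (b + 3)*(b + 4)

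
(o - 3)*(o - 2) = o^2 - 5*o + 6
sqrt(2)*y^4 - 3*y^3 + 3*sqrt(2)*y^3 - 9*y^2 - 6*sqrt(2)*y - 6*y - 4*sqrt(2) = (y + 2)*(y - 2*sqrt(2))*(y + sqrt(2)/2)*(sqrt(2)*y + sqrt(2))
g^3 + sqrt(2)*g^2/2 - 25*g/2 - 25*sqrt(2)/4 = (g - 5*sqrt(2)/2)*(g + sqrt(2)/2)*(g + 5*sqrt(2)/2)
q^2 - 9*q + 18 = (q - 6)*(q - 3)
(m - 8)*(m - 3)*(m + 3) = m^3 - 8*m^2 - 9*m + 72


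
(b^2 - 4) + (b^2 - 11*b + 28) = 2*b^2 - 11*b + 24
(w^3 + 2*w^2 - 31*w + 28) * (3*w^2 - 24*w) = 3*w^5 - 18*w^4 - 141*w^3 + 828*w^2 - 672*w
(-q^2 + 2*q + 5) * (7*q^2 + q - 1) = -7*q^4 + 13*q^3 + 38*q^2 + 3*q - 5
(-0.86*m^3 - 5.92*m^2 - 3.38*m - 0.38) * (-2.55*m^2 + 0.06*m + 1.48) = 2.193*m^5 + 15.0444*m^4 + 6.991*m^3 - 7.9954*m^2 - 5.0252*m - 0.5624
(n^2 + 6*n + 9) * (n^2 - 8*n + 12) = n^4 - 2*n^3 - 27*n^2 + 108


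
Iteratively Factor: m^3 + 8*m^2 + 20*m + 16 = (m + 2)*(m^2 + 6*m + 8) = (m + 2)*(m + 4)*(m + 2)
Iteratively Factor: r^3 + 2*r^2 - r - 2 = (r - 1)*(r^2 + 3*r + 2) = (r - 1)*(r + 1)*(r + 2)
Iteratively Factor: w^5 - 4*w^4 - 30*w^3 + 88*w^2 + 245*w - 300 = (w - 5)*(w^4 + w^3 - 25*w^2 - 37*w + 60) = (w - 5)*(w + 4)*(w^3 - 3*w^2 - 13*w + 15) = (w - 5)*(w - 1)*(w + 4)*(w^2 - 2*w - 15) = (w - 5)^2*(w - 1)*(w + 4)*(w + 3)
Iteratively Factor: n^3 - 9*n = (n + 3)*(n^2 - 3*n) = n*(n + 3)*(n - 3)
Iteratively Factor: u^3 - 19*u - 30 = (u + 2)*(u^2 - 2*u - 15) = (u - 5)*(u + 2)*(u + 3)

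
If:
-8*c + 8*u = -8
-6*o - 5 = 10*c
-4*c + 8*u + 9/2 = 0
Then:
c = 7/8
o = -55/24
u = -1/8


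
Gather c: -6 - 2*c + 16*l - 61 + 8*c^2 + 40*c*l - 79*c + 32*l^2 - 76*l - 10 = 8*c^2 + c*(40*l - 81) + 32*l^2 - 60*l - 77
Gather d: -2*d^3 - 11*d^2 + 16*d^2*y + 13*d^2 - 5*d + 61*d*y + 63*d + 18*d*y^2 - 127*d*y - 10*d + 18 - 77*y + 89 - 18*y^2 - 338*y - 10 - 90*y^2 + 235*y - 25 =-2*d^3 + d^2*(16*y + 2) + d*(18*y^2 - 66*y + 48) - 108*y^2 - 180*y + 72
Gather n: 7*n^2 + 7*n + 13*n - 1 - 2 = 7*n^2 + 20*n - 3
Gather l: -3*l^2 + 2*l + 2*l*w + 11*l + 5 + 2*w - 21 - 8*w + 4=-3*l^2 + l*(2*w + 13) - 6*w - 12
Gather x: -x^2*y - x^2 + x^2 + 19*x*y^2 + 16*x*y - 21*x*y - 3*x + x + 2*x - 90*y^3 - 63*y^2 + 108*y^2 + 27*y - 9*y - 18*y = -x^2*y + x*(19*y^2 - 5*y) - 90*y^3 + 45*y^2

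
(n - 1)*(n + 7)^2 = n^3 + 13*n^2 + 35*n - 49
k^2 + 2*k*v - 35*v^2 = (k - 5*v)*(k + 7*v)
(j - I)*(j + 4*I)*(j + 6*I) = j^3 + 9*I*j^2 - 14*j + 24*I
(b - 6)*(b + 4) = b^2 - 2*b - 24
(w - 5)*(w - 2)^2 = w^3 - 9*w^2 + 24*w - 20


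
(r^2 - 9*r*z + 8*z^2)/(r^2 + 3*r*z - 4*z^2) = (r - 8*z)/(r + 4*z)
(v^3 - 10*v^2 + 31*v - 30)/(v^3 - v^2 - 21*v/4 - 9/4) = 4*(v^2 - 7*v + 10)/(4*v^2 + 8*v + 3)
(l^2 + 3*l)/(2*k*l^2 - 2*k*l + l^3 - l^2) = (l + 3)/(2*k*l - 2*k + l^2 - l)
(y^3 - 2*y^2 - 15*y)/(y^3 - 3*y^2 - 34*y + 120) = y*(y + 3)/(y^2 + 2*y - 24)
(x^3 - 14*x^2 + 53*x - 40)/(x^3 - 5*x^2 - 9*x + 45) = (x^2 - 9*x + 8)/(x^2 - 9)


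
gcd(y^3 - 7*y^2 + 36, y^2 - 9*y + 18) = y^2 - 9*y + 18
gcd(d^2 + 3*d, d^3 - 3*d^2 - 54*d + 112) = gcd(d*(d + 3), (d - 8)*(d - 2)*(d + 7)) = 1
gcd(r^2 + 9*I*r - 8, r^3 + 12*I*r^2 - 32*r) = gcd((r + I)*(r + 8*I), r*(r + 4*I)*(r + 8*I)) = r + 8*I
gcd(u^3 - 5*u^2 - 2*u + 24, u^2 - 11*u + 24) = u - 3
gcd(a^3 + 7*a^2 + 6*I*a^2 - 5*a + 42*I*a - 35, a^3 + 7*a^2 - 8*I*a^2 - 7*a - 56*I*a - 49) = a + 7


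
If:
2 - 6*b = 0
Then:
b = 1/3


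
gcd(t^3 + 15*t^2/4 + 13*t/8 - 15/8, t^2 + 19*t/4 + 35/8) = t + 5/4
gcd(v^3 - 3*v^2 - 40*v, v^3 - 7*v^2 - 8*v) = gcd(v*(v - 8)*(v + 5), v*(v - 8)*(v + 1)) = v^2 - 8*v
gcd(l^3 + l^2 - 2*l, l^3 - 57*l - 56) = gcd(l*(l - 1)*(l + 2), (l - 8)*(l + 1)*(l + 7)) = 1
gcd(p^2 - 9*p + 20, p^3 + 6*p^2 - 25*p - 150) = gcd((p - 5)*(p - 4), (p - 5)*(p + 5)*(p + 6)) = p - 5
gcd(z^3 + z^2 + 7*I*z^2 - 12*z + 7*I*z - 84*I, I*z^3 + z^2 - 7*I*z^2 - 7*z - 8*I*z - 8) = 1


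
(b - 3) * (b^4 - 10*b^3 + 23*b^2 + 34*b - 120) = b^5 - 13*b^4 + 53*b^3 - 35*b^2 - 222*b + 360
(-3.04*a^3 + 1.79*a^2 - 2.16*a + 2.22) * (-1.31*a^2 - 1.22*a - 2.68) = 3.9824*a^5 + 1.3639*a^4 + 8.793*a^3 - 5.0702*a^2 + 3.0804*a - 5.9496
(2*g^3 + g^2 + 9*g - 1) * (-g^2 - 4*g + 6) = -2*g^5 - 9*g^4 - g^3 - 29*g^2 + 58*g - 6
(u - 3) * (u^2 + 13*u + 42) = u^3 + 10*u^2 + 3*u - 126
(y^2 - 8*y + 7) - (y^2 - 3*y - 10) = 17 - 5*y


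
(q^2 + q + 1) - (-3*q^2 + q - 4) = 4*q^2 + 5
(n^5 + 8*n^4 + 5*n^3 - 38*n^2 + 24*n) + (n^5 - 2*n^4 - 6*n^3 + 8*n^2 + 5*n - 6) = 2*n^5 + 6*n^4 - n^3 - 30*n^2 + 29*n - 6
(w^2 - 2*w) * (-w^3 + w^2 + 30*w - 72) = -w^5 + 3*w^4 + 28*w^3 - 132*w^2 + 144*w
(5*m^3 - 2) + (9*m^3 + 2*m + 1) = 14*m^3 + 2*m - 1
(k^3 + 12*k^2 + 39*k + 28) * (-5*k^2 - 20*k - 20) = -5*k^5 - 80*k^4 - 455*k^3 - 1160*k^2 - 1340*k - 560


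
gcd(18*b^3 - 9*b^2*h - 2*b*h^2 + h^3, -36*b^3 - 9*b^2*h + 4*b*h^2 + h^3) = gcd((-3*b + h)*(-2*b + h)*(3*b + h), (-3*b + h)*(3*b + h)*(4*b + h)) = 9*b^2 - h^2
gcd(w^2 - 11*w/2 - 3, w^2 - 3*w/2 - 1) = w + 1/2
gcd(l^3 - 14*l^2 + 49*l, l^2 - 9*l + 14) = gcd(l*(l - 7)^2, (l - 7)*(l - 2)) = l - 7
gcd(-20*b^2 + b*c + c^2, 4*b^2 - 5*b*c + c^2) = 4*b - c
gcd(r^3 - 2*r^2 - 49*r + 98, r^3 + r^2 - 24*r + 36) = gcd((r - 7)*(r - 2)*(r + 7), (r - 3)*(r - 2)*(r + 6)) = r - 2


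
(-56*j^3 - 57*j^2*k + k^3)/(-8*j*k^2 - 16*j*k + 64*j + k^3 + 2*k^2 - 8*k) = (7*j^2 + 8*j*k + k^2)/(k^2 + 2*k - 8)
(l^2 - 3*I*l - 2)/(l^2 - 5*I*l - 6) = (l - I)/(l - 3*I)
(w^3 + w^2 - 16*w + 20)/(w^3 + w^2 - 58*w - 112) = (w^3 + w^2 - 16*w + 20)/(w^3 + w^2 - 58*w - 112)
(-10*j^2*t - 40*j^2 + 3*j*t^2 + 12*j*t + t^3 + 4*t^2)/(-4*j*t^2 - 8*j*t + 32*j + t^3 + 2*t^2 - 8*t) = (-10*j^2 + 3*j*t + t^2)/(-4*j*t + 8*j + t^2 - 2*t)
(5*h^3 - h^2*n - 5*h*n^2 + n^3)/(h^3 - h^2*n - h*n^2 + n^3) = (5*h - n)/(h - n)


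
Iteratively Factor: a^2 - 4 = (a + 2)*(a - 2)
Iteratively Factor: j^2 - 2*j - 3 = (j - 3)*(j + 1)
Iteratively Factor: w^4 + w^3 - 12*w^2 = (w)*(w^3 + w^2 - 12*w) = w*(w - 3)*(w^2 + 4*w) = w*(w - 3)*(w + 4)*(w)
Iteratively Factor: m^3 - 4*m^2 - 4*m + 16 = (m + 2)*(m^2 - 6*m + 8) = (m - 4)*(m + 2)*(m - 2)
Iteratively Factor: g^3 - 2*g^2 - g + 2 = (g - 1)*(g^2 - g - 2) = (g - 1)*(g + 1)*(g - 2)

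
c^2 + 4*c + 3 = (c + 1)*(c + 3)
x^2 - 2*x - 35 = (x - 7)*(x + 5)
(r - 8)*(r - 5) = r^2 - 13*r + 40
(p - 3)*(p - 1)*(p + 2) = p^3 - 2*p^2 - 5*p + 6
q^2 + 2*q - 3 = (q - 1)*(q + 3)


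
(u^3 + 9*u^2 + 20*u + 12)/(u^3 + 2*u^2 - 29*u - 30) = (u + 2)/(u - 5)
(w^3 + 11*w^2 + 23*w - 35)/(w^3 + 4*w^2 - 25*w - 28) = (w^2 + 4*w - 5)/(w^2 - 3*w - 4)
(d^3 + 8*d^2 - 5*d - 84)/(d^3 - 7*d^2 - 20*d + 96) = (d + 7)/(d - 8)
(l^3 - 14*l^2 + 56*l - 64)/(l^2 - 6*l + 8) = l - 8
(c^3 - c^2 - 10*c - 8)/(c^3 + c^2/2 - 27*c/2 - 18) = 2*(c^2 + 3*c + 2)/(2*c^2 + 9*c + 9)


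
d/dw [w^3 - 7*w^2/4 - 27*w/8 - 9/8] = 3*w^2 - 7*w/2 - 27/8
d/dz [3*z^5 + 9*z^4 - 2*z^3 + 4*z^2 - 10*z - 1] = 15*z^4 + 36*z^3 - 6*z^2 + 8*z - 10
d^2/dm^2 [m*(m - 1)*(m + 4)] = 6*m + 6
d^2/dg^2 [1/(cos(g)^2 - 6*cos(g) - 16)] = (8*sin(g)^4 - 204*sin(g)^2 - 147*cos(g) - 9*cos(3*g) - 12)/(2*(sin(g)^2 + 6*cos(g) + 15)^3)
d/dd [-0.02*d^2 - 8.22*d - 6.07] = -0.04*d - 8.22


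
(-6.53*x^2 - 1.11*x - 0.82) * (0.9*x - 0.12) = -5.877*x^3 - 0.2154*x^2 - 0.6048*x + 0.0984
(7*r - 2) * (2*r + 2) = 14*r^2 + 10*r - 4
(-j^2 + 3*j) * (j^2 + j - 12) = -j^4 + 2*j^3 + 15*j^2 - 36*j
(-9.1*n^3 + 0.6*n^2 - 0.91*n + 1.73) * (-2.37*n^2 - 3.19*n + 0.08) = 21.567*n^5 + 27.607*n^4 - 0.4853*n^3 - 1.1492*n^2 - 5.5915*n + 0.1384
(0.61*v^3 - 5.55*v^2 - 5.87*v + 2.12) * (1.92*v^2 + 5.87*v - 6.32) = 1.1712*v^5 - 7.0753*v^4 - 47.7041*v^3 + 4.6895*v^2 + 49.5428*v - 13.3984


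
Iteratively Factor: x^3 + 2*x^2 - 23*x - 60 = (x + 4)*(x^2 - 2*x - 15) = (x + 3)*(x + 4)*(x - 5)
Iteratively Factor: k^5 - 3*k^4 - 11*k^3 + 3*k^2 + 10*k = (k - 1)*(k^4 - 2*k^3 - 13*k^2 - 10*k) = (k - 1)*(k + 1)*(k^3 - 3*k^2 - 10*k) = (k - 1)*(k + 1)*(k + 2)*(k^2 - 5*k) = (k - 5)*(k - 1)*(k + 1)*(k + 2)*(k)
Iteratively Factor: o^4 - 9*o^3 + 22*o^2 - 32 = (o - 4)*(o^3 - 5*o^2 + 2*o + 8) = (o - 4)^2*(o^2 - o - 2) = (o - 4)^2*(o - 2)*(o + 1)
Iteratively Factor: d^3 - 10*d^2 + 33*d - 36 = (d - 4)*(d^2 - 6*d + 9) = (d - 4)*(d - 3)*(d - 3)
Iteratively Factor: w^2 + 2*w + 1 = (w + 1)*(w + 1)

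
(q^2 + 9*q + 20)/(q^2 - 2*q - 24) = (q + 5)/(q - 6)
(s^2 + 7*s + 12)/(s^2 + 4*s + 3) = (s + 4)/(s + 1)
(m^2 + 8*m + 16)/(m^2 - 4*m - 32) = (m + 4)/(m - 8)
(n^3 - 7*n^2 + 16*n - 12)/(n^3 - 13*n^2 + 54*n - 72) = (n^2 - 4*n + 4)/(n^2 - 10*n + 24)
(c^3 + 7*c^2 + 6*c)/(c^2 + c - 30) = c*(c + 1)/(c - 5)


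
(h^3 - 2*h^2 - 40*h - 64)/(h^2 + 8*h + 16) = (h^2 - 6*h - 16)/(h + 4)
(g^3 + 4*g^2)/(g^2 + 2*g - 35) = g^2*(g + 4)/(g^2 + 2*g - 35)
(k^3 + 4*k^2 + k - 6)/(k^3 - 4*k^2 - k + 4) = (k^2 + 5*k + 6)/(k^2 - 3*k - 4)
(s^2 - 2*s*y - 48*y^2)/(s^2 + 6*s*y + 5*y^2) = (s^2 - 2*s*y - 48*y^2)/(s^2 + 6*s*y + 5*y^2)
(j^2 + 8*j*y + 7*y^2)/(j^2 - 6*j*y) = (j^2 + 8*j*y + 7*y^2)/(j*(j - 6*y))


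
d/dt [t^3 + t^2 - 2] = t*(3*t + 2)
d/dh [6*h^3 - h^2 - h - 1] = 18*h^2 - 2*h - 1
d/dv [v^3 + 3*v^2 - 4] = 3*v*(v + 2)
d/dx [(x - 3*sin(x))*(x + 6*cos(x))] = -(x - 3*sin(x))*(6*sin(x) - 1) - (x + 6*cos(x))*(3*cos(x) - 1)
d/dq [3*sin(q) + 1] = 3*cos(q)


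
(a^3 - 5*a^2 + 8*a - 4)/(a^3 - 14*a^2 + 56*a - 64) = (a^2 - 3*a + 2)/(a^2 - 12*a + 32)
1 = 1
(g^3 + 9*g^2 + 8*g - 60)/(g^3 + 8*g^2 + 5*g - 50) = (g + 6)/(g + 5)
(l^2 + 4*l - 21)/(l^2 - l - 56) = (l - 3)/(l - 8)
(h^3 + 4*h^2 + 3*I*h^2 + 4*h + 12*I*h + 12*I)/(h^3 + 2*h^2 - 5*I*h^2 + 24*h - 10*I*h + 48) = (h + 2)/(h - 8*I)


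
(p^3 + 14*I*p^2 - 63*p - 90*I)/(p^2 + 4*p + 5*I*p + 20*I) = (p^2 + 9*I*p - 18)/(p + 4)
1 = 1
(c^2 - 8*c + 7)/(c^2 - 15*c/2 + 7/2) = 2*(c - 1)/(2*c - 1)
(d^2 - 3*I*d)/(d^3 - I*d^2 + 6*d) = 1/(d + 2*I)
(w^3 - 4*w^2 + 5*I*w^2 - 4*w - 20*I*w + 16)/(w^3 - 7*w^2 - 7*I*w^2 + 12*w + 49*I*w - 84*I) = (w^2 + 5*I*w - 4)/(w^2 - w*(3 + 7*I) + 21*I)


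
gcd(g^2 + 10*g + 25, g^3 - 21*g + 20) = g + 5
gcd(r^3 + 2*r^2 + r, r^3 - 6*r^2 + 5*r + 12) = r + 1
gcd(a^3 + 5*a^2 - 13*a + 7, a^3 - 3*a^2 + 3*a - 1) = a^2 - 2*a + 1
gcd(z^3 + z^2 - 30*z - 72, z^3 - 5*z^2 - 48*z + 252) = z - 6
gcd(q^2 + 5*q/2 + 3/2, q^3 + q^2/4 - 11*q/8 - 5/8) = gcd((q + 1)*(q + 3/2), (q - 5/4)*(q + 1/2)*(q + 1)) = q + 1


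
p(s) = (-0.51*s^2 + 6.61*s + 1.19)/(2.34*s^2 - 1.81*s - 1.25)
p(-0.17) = -0.06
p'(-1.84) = -0.47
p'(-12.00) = -0.02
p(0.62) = -3.46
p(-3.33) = -0.86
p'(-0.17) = -7.58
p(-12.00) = -0.42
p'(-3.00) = -0.19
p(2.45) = 1.71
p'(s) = (1.81 - 4.68*s)*(-0.51*s^2 + 6.61*s + 1.19)/(2.34*s^2 - 1.81*s - 1.25)^2 + (6.61 - 1.02*s)/(2.34*s^2 - 1.81*s - 1.25) = (-14.5443*s^2 - 4.2942*s - 6.1086)/(5.4756*s^4 - 8.4708*s^3 - 2.5739*s^2 + 4.525*s + 1.5625)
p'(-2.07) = -0.38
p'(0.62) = -6.62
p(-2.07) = -1.17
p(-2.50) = -1.03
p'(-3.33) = -0.16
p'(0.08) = -3.44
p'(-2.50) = -0.27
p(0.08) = -1.24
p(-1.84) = -1.27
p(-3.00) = -0.92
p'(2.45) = -1.49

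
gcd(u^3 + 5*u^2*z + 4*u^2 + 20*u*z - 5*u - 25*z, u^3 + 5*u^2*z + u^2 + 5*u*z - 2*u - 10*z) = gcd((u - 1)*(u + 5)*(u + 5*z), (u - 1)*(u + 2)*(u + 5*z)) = u^2 + 5*u*z - u - 5*z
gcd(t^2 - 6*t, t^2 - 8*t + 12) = t - 6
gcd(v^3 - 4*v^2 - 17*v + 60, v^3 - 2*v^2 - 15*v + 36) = v^2 + v - 12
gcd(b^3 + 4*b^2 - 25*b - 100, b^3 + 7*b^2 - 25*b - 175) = b^2 - 25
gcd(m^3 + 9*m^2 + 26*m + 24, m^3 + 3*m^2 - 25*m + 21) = 1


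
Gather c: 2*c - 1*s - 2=2*c - s - 2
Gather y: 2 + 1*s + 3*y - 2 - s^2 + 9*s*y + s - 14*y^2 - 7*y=-s^2 + 2*s - 14*y^2 + y*(9*s - 4)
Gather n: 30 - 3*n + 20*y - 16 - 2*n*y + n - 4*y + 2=n*(-2*y - 2) + 16*y + 16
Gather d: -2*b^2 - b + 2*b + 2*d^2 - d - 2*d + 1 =-2*b^2 + b + 2*d^2 - 3*d + 1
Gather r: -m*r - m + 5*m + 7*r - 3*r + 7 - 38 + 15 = 4*m + r*(4 - m) - 16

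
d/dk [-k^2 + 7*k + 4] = 7 - 2*k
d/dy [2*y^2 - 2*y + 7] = 4*y - 2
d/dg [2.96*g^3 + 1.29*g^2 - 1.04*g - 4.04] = 8.88*g^2 + 2.58*g - 1.04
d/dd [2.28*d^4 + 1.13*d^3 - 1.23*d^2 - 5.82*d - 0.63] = 9.12*d^3 + 3.39*d^2 - 2.46*d - 5.82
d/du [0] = 0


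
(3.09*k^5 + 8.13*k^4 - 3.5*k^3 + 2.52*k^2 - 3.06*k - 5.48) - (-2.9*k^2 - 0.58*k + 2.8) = 3.09*k^5 + 8.13*k^4 - 3.5*k^3 + 5.42*k^2 - 2.48*k - 8.28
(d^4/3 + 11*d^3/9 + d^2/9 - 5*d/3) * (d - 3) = d^5/3 + 2*d^4/9 - 32*d^3/9 - 2*d^2 + 5*d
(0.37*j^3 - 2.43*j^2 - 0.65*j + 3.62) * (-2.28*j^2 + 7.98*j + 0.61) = -0.8436*j^5 + 8.493*j^4 - 17.6837*j^3 - 14.9229*j^2 + 28.4911*j + 2.2082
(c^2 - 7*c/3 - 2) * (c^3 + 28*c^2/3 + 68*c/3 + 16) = c^5 + 7*c^4 - 10*c^3/9 - 500*c^2/9 - 248*c/3 - 32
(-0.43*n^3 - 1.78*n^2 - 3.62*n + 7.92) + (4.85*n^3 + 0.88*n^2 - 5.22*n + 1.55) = 4.42*n^3 - 0.9*n^2 - 8.84*n + 9.47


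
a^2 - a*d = a*(a - d)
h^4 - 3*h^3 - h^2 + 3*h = h*(h - 3)*(h - 1)*(h + 1)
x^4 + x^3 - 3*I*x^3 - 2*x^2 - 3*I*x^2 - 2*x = x*(x + 1)*(x - 2*I)*(x - I)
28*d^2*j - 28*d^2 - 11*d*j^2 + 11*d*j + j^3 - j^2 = (-7*d + j)*(-4*d + j)*(j - 1)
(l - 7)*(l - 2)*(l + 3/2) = l^3 - 15*l^2/2 + l/2 + 21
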